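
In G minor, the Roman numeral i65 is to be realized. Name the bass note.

Bb

i in G minor has root G; the chord is G-Bb-D-F.
The figure 65 means first inversion — the third is in the bass.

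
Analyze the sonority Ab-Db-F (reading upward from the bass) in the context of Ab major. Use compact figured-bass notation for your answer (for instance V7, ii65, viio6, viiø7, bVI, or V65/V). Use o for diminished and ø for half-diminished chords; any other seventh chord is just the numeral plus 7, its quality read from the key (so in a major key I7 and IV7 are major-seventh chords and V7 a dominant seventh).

The pitches Db-F-Ab form a major triad rooted on Db.
In Ab major, Db is the subdominant; the diatonic major triad there is IV.
With Ab in the bass the chord is in second inversion, so the figured bass is 64.

IV64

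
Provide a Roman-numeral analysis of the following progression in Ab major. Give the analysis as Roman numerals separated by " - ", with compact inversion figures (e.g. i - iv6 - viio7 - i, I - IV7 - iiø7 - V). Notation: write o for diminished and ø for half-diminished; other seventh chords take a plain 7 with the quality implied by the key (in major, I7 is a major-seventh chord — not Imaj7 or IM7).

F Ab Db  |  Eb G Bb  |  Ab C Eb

IV6 - V - I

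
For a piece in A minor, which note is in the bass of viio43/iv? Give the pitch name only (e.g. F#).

The applied chord viio43/iv is rooted on C#: C#-E-G-Bb.
The figure 43 means second inversion — the fifth is in the bass.

G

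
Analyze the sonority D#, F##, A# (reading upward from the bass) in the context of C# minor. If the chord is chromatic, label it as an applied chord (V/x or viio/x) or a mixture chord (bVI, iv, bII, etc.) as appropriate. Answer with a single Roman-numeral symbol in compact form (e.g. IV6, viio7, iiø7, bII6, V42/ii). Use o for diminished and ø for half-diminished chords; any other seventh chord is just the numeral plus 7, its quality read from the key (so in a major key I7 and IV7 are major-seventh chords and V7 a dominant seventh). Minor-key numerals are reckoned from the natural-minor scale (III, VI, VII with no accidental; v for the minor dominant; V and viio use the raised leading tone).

Stacked in thirds the chord is D#-F##-A#: a major triad on D#.
D# is not a diatonic chord root with this quality in C# minor, but it lies a perfect fifth above G# (V), so the chord functions as an applied dominant of V.

V/V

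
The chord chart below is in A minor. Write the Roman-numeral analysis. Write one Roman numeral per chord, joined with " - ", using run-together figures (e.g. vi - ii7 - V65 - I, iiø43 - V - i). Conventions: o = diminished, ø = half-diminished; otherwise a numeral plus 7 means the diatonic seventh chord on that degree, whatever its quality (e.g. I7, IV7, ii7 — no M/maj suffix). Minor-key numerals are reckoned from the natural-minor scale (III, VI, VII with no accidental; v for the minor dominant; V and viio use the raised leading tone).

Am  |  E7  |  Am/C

i - V7 - i6

Am has root A, degree 1 in A minor, so i.
E7: dominant seventh chord on E = scale degree 5 → V7.
Am/C: minor triad on A = scale degree 1 → i6.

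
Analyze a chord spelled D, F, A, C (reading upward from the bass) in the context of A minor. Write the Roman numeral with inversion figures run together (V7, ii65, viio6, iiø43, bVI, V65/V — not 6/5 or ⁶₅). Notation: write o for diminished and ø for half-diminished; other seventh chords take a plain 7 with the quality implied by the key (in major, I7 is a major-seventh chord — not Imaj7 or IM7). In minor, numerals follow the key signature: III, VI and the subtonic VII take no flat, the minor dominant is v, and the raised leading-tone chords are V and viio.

iv7

The pitches D-F-A-C form a minor seventh chord rooted on D.
In A minor, D is the subdominant; the diatonic minor seventh chord there is iv7.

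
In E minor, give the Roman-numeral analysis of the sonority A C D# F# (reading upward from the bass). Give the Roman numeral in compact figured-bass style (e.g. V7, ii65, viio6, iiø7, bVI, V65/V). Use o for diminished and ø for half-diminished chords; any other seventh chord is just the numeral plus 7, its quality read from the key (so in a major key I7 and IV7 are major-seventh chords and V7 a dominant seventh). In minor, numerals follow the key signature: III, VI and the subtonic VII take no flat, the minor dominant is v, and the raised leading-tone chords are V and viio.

viio43

The pitches D#-F#-A-C form a fully diminished seventh chord rooted on D#.
D# is scale degree 7 in E minor, and a fully diminished seventh chord on that degree is written viio7.
With A in the bass the chord is in second inversion, so the figured bass is 43.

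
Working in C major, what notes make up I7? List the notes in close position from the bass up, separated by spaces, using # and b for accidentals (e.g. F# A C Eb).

C E G B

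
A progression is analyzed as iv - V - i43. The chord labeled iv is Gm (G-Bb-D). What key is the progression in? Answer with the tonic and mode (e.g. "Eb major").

D minor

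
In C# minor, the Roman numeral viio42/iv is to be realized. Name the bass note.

D

The applied chord viio42/iv is rooted on E#: E#-G#-B-D.
The figure 42 means third inversion — the seventh is in the bass.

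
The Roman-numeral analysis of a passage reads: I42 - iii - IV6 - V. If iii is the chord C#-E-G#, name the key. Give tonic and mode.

The chord C#m is a minor triad rooted on C#; its label is iii.
Counting down 2 scale steps from C# places the tonic on A; a minor triad on degree 3 is diatonic only in major.

A major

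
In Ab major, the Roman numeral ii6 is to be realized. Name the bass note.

Db

ii in Ab major has root Bb; the chord is Bb-Db-F.
The figure 6 means first inversion — the third is in the bass.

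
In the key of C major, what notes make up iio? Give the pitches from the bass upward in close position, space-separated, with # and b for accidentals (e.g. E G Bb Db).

Scale degree 2 in C major is D; here the chord built on it is altered to a diminished triad. iio is the diminished supertonic triad, borrowed from the parallel minor.
So the chord is D-F-Ab.

D F Ab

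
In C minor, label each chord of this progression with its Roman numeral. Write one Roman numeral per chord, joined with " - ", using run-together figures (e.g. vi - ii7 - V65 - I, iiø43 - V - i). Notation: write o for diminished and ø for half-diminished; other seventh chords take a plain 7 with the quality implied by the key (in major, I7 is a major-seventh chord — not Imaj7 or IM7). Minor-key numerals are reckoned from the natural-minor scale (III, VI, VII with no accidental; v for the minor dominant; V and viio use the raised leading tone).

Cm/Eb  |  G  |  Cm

i6 - V - i

Cm/Eb: root C is the tonic; minor triad there is i6.
G has root G, degree 5 in C minor, so V.
Cm has root C, degree 1 in C minor, so i.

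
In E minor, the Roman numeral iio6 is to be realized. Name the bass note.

A

iio in E minor has root F#; the chord is F#-A-C.
The figure 6 means first inversion — the third is in the bass.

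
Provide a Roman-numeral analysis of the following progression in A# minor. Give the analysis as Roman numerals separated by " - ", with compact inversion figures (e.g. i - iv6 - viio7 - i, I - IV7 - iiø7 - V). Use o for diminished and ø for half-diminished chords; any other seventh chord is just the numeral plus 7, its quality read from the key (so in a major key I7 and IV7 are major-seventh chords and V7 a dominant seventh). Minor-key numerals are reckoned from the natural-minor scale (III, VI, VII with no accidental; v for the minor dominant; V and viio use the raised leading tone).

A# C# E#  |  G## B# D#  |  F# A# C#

A#-C#-E#: root A# is the tonic; minor triad there is i.
G##-B#-D#: diminished triad on G## = scale degree 7 → viio.
F#-A#-C# has root F#, degree 6 in A# minor, so VI.

i - viio - VI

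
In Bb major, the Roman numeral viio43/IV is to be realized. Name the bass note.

Ab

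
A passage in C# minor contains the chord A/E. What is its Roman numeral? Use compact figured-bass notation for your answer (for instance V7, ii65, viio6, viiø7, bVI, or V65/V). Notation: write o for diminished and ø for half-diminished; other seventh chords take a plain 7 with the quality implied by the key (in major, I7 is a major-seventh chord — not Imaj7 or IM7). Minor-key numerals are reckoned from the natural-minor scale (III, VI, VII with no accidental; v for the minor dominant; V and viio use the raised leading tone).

VI64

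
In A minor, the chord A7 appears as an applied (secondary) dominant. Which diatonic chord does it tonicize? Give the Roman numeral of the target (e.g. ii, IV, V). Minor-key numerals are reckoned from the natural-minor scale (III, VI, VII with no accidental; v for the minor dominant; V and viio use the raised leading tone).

The chord is a dominant seventh chord on A.
A dominant resolves down a perfect fifth: A → D. In A minor, D is scale degree 4, i.e. iv.

iv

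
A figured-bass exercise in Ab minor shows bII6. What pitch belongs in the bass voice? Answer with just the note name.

Db

bII in Ab minor has root Bbb; the chord is Bbb-Db-Fb.
The figure 6 means first inversion — the third is in the bass.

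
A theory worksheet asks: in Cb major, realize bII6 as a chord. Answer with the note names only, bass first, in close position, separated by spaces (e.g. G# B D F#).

Fb Abb Dbb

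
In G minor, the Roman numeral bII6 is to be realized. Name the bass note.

C

bII in G minor has root Ab; the chord is Ab-C-Eb.
The figure 6 means first inversion — the third is in the bass.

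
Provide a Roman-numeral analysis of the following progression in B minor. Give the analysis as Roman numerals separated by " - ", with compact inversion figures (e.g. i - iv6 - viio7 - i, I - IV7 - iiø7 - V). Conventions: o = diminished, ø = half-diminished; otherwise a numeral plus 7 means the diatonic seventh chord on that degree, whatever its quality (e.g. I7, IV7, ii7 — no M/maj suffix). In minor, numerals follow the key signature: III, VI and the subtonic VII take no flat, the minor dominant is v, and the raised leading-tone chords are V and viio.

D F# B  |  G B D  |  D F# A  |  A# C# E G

i6 - VI - III - viio7

D-F#-B has root B, degree 1 in B minor, so i6.
G-B-D has root G, degree 6 in B minor, so VI.
D-F#-A has root D, degree 3 in B minor, so III.
A#-C#-E-G: root A# is the leading tone; fully diminished seventh chord there is viio7.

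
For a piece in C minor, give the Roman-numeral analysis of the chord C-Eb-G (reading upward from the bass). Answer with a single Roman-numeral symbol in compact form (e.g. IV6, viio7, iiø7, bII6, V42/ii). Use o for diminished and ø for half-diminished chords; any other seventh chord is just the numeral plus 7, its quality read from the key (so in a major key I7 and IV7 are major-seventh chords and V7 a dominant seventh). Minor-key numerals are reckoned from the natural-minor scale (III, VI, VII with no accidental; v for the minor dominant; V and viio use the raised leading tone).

Stacked in thirds the chord is C-Eb-G: a minor triad on C.
C is scale degree 1 in C minor, and a minor triad on that degree is written i.

i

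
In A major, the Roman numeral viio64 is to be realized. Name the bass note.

viio in A major has root G#; the chord is G#-B-D.
The figure 64 means second inversion — the fifth is in the bass.

D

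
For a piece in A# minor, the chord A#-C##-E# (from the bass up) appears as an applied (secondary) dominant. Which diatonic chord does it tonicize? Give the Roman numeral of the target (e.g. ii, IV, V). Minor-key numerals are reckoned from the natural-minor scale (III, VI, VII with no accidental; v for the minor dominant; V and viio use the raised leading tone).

iv

The chord is a major triad on A#.
A dominant resolves down a perfect fifth: A# → D#. In A# minor, D# is scale degree 4, i.e. iv.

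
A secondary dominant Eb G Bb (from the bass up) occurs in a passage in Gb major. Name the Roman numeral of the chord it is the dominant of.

The chord is a major triad on Eb.
A dominant resolves down a perfect fifth: Eb → Ab. In Gb major, Ab is scale degree 2, i.e. ii.

ii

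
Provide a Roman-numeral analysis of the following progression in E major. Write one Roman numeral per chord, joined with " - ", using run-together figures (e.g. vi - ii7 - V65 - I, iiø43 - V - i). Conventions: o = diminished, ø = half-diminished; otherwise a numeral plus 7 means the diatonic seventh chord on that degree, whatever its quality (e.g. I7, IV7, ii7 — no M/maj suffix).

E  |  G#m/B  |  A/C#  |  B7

E: root E is the tonic; major triad there is I.
G#m/B: root G# is the mediant; minor triad there is iii6.
A/C#: major triad on A = scale degree 4 → IV6.
B7: dominant seventh chord on B = scale degree 5 → V7.

I - iii6 - IV6 - V7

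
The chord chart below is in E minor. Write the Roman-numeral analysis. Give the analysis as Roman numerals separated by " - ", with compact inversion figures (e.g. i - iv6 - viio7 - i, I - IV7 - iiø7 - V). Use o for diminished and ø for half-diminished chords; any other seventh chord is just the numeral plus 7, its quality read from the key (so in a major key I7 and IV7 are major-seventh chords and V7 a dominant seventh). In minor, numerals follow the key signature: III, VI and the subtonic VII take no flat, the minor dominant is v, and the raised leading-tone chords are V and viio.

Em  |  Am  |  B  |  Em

i - iv - V - i

Em: minor triad on E = scale degree 1 → i.
Am: minor triad on A = scale degree 4 → iv.
B: major triad on B = scale degree 5 → V.
Em has root E, degree 1 in E minor, so i.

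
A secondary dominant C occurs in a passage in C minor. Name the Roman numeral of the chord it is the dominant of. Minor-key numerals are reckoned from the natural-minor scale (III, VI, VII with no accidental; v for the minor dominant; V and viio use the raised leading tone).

The chord is a major triad on C.
A dominant resolves down a perfect fifth: C → F. In C minor, F is scale degree 4, i.e. iv.

iv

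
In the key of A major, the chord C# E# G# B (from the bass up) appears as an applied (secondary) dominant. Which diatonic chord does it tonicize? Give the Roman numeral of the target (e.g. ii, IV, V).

vi

The chord is a dominant seventh chord on C#.
A dominant resolves down a perfect fifth: C# → F#. In A major, F# is scale degree 6, i.e. vi.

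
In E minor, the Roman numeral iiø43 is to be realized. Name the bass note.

C

iiø in E minor has root F#; the chord is F#-A-C-E.
The figure 43 means second inversion — the fifth is in the bass.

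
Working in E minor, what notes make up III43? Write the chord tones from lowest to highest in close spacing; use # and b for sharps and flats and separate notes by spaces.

D F# G B

In E minor, the mediant is G, and the diatonic chord built there is a major seventh chord.
Stacking thirds from G gives G-B-D-F#.
With the 43 figure the chord is in second inversion; from the bass D upward in close position it reads D-F#-G-B.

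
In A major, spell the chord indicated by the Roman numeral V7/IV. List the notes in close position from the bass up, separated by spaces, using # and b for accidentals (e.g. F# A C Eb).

The slash means an applied dominant: we want the dominant of IV. In A major, IV is D major, and its dominant is built on A.
Building a dominant seventh chord on A gives A-C#-E-G.

A C# E G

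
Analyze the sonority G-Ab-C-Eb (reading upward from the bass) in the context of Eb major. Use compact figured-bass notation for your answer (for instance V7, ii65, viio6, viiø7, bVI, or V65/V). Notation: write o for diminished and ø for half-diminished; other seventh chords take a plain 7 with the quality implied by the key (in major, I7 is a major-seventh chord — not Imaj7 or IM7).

IV42

The pitches Ab-C-Eb-G form a major seventh chord rooted on Ab.
Ab is scale degree 4 in Eb major, and a major seventh chord on that degree is written IV7.
With G in the bass the chord is in third inversion, so the figured bass is 42.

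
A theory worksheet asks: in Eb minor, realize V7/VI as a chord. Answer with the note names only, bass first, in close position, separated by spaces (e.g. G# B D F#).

Gb Bb Db Fb

V7/VI is a secondary dominant — the dominant seventh of VI. VI in Eb minor is Cb, so the applied chord's root is Gb, a perfect fifth above.
Building a dominant seventh chord on Gb gives Gb-Bb-Db-Fb.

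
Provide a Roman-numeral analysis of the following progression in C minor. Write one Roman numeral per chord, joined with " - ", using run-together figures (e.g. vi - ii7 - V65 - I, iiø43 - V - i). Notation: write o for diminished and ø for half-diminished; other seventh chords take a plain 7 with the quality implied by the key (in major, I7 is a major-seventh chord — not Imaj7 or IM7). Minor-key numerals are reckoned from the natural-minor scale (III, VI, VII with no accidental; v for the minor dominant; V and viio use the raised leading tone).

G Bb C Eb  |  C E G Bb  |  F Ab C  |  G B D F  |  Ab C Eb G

i43 - V7/iv - iv - V7 - VI7

G-Bb-C-Eb: root C is the tonic; minor seventh chord there is i43.
C-E-G-Bb: chromatic; C is V of iv, so V7/iv.
F-Ab-C: root F is the subdominant; minor triad there is iv.
G-B-D-F has root G, degree 5 in C minor, so V7.
Ab-C-Eb-G: major seventh chord on Ab = scale degree 6 → VI7.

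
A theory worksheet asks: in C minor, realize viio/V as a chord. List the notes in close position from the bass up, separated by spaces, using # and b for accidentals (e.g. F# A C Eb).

viio/V is a secondary leading-tone chord. The target V is G in C minor; the applied chord is rooted a semitone below, on F#.
Building a diminished triad on F# gives F#-A-C.

F# A C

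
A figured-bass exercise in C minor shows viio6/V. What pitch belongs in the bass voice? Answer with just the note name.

A

The applied chord viio6/V is rooted on F#: F#-A-C.
The figure 6 means first inversion — the third is in the bass.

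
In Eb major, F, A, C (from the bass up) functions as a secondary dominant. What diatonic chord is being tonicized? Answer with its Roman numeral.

V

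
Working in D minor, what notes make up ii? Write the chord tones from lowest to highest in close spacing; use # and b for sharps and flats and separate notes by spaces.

E G B

ii is the minor supertonic, borrowed from the parallel major (the Dorian ii). In D minor that root is E.
So the chord is E-G-B, a minor triad.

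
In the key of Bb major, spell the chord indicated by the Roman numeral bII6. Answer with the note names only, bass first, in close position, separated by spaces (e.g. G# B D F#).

bII6 is the Neapolitan sixth — a major triad on the lowered second degree, here in its customary first inversion. In Bb major that root is Cb.
So the chord is Cb-Eb-Gb, a major triad.
With the 6 figure the chord is in first inversion; from the bass Eb upward in close position it reads Eb-Gb-Cb.

Eb Gb Cb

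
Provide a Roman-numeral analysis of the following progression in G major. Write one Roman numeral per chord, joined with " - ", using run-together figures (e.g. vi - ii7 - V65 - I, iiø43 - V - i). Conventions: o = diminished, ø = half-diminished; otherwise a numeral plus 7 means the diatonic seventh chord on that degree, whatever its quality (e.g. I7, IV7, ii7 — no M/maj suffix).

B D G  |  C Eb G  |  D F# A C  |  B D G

B-D-G: root G is the tonic; major triad there is I6.
C-Eb-G: C with this quality isn't in the key; it's iv, borrowed from the parallel minor.
D-F#-A-C: root D is the dominant; dominant seventh chord there is V7.
B-D-G: major triad on G = scale degree 1 → I6.

I6 - iv - V7 - I6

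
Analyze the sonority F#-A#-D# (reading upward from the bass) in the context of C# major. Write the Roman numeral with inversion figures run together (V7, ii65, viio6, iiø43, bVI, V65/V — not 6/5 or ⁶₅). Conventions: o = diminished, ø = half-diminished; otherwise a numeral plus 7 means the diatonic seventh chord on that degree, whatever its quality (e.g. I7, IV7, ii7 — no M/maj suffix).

ii6

Stacked in thirds the chord is D#-F#-A#: a minor triad on D#.
D# is scale degree 2 in C# major, and a minor triad on that degree is written ii.
With F# in the bass the chord is in first inversion, so the figured bass is 6.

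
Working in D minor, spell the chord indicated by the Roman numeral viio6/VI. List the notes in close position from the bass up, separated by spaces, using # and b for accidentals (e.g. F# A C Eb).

viio6/VI is a secondary leading-tone chord. The target VI is Bb in D minor; the applied chord is rooted a semitone below, on A.
Building a diminished triad on A gives A-C-Eb.
With the 6 figure the chord is in first inversion; from the bass C upward in close position it reads C-Eb-A.

C Eb A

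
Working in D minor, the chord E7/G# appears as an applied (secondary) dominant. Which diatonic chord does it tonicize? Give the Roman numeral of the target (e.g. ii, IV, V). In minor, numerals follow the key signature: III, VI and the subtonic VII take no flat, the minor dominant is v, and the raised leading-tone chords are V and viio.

V

The chord is a dominant seventh chord on E.
A dominant resolves down a perfect fifth: E → A. In D minor, A is scale degree 5, i.e. V.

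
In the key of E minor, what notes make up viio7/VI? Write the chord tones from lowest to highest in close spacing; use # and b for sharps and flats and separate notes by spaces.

B D F Ab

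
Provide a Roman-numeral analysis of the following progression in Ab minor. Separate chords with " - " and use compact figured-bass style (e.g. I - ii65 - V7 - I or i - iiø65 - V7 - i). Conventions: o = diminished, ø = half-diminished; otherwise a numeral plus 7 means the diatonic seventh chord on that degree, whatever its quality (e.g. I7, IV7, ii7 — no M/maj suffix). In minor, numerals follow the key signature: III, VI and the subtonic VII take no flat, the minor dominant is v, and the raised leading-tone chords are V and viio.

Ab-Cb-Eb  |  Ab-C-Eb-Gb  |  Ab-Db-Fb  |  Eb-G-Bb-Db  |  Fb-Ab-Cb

i - V7/iv - iv64 - V7 - VI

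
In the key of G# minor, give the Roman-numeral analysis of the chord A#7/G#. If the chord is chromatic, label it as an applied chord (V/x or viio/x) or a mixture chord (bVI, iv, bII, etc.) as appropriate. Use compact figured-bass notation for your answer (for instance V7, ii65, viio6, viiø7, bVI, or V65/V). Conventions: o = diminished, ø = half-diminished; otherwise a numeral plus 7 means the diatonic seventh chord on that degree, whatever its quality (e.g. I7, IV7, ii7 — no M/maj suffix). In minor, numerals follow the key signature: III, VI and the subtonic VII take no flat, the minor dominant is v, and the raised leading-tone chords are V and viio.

V42/V

Stacked in thirds the chord is A#-C##-E#-G#: a dominant seventh chord on A#.
A# is not a diatonic chord root with this quality in G# minor, but it lies a perfect fifth above D# (V), so the chord functions as an applied dominant of V.
With G# in the bass the chord is in third inversion, so the figured bass is 42.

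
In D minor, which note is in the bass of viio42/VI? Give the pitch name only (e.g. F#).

Gb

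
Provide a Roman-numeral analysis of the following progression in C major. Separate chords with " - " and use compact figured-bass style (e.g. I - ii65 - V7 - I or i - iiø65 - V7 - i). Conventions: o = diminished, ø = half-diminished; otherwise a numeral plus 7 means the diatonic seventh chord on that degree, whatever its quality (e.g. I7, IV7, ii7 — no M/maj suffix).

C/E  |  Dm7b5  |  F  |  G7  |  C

C/E has root C, degree 1 in C major, so I6.
Dm7b5: half-diminished seventh chord on D — chromatic; iiø7 (borrowed from the parallel minor).
F has root F, degree 4 in C major, so IV.
G7: dominant seventh chord on G = scale degree 5 → V7.
C: root C is the tonic; major triad there is I.

I6 - iiø7 - IV - V7 - I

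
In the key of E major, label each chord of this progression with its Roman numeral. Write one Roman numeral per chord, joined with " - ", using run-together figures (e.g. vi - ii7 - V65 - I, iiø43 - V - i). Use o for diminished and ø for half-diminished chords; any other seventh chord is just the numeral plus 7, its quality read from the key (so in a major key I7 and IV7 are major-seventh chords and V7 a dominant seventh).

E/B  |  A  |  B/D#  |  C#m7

E/B: major triad on E = scale degree 1 → I64.
A has root A, degree 4 in E major, so IV.
B/D#: major triad on B = scale degree 5 → V6.
C#m7 has root C#, degree 6 in E major, so vi7.

I64 - IV - V6 - vi7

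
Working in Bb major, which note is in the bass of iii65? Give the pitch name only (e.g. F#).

F

iii in Bb major has root D; the chord is D-F-A-C.
The figure 65 means first inversion — the third is in the bass.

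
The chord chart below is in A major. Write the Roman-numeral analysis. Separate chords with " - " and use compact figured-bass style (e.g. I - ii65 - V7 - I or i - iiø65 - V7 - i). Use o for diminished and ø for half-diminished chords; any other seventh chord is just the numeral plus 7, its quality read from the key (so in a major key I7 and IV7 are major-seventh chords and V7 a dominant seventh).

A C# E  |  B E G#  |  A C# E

I - V64 - I

A-C#-E: root A is the tonic; major triad there is I.
B-E-G# has root E, degree 5 in A major, so V64.
A-C#-E has root A, degree 1 in A major, so I.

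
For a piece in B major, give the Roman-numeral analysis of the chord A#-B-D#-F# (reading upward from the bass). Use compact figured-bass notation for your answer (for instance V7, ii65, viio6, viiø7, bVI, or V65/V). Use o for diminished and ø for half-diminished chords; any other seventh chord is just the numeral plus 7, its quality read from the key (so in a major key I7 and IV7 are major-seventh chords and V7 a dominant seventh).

The pitches B-D#-F#-A# form a major seventh chord rooted on B.
B is scale degree 1 in B major, and a major seventh chord on that degree is written I7.
With A# in the bass the chord is in third inversion, so the figured bass is 42.

I42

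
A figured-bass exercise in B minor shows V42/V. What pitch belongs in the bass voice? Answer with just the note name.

B

The applied chord V42/V is rooted on C#: C#-E#-G#-B.
The figure 42 means third inversion — the seventh is in the bass.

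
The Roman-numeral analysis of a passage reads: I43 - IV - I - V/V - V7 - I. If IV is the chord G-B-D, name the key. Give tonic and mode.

D major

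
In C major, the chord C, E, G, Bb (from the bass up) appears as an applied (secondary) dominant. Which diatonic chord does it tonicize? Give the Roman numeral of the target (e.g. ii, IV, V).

IV

The chord is a dominant seventh chord on C.
A dominant resolves down a perfect fifth: C → F. In C major, F is scale degree 4, i.e. IV.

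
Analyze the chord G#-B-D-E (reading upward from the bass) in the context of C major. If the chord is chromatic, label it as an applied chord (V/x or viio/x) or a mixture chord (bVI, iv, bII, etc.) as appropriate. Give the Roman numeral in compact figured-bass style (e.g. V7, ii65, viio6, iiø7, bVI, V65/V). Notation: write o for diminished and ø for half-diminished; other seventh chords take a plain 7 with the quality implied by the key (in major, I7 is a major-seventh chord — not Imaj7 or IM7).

Stacked in thirds the chord is E-G#-B-D: a dominant seventh chord on E.
E is not a diatonic chord root with this quality in C major, but it lies a perfect fifth above A (vi), so the chord functions as an applied dominant of vi.
With G# in the bass the chord is in first inversion, so the figured bass is 65.

V65/vi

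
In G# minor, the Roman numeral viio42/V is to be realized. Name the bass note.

B

The applied chord viio42/V is rooted on C##: C##-E#-G#-B.
The figure 42 means third inversion — the seventh is in the bass.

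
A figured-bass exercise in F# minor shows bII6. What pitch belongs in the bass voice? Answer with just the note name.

bII in F# minor has root G; the chord is G-B-D.
The figure 6 means first inversion — the third is in the bass.

B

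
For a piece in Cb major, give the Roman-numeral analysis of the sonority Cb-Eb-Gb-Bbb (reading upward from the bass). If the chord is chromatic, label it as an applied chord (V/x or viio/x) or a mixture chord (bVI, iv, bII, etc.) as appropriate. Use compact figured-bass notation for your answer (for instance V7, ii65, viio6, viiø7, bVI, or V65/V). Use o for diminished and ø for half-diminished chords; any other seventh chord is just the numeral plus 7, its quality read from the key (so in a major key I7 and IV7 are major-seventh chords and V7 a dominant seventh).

V7/IV

The pitches Cb-Eb-Gb-Bbb form a dominant seventh chord rooted on Cb.
Cb is not a diatonic chord root with this quality in Cb major, but it lies a perfect fifth above Fb (IV), so the chord functions as an applied dominant of IV.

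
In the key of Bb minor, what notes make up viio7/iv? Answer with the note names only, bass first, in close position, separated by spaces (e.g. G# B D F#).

D F Ab Cb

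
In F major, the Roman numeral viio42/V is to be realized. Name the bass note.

Ab

The applied chord viio42/V is rooted on B: B-D-F-Ab.
The figure 42 means third inversion — the seventh is in the bass.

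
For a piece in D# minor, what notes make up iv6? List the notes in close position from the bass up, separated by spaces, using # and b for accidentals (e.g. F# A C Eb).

B D# G#

In D# minor, scale degree 4 is G#, and the diatonic chord built there is a minor triad.
Stacking thirds from G# gives G#-B-D#.
The figured bass 6 indicates first inversion, placing the third (B) in the bass: B-D#-G#.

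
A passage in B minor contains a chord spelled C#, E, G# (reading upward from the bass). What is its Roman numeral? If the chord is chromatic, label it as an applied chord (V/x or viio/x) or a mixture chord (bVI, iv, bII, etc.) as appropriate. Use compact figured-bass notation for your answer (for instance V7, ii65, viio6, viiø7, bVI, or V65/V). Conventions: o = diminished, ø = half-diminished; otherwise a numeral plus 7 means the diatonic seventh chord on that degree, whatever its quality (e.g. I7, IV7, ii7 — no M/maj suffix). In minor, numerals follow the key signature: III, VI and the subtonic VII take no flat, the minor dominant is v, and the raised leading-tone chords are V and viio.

ii

Stacked in thirds the chord is C#-E-G#: a minor triad on C#.
C# is the second degree of B minor. This is the minor supertonic, borrowed from the parallel major (the Dorian ii).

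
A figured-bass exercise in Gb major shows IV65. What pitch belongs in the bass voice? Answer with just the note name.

IV in Gb major has root Cb; the chord is Cb-Eb-Gb-Bb.
The figure 65 means first inversion — the third is in the bass.

Eb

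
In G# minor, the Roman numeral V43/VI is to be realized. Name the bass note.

F#

The applied chord V43/VI is rooted on B: B-D#-F#-A.
The figure 43 means second inversion — the fifth is in the bass.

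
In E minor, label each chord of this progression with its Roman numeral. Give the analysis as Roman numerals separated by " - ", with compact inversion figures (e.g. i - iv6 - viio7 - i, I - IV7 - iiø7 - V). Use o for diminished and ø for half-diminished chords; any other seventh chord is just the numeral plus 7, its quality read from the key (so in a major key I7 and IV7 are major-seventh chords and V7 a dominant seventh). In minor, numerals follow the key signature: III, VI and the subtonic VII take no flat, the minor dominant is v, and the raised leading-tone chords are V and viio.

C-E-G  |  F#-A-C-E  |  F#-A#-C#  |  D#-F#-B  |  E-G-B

C-E-G has root C, degree 6 in E minor, so VI.
F#-A-C-E: half-diminished seventh chord on F# = scale degree 2 → iiø7.
F#-A#-C# is the secondary dominant of V (major triad on F#): V/V.
D#-F#-B has root B, degree 5 in E minor, so V6.
E-G-B has root E, degree 1 in E minor, so i.

VI - iiø7 - V/V - V6 - i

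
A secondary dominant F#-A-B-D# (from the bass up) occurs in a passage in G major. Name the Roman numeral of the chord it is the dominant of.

The chord is a dominant seventh chord on B.
A dominant resolves down a perfect fifth: B → E. In G major, E is scale degree 6, i.e. vi.

vi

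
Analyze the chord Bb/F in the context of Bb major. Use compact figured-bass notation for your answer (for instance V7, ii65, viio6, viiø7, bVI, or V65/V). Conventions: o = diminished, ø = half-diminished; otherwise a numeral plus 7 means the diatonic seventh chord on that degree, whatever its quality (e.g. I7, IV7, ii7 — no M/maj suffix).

Stacked in thirds the chord is Bb-D-F: a major triad on Bb.
Bb is scale degree 1 in Bb major, and a major triad on that degree is written I.
With F in the bass the chord is in second inversion, so the figured bass is 64.

I64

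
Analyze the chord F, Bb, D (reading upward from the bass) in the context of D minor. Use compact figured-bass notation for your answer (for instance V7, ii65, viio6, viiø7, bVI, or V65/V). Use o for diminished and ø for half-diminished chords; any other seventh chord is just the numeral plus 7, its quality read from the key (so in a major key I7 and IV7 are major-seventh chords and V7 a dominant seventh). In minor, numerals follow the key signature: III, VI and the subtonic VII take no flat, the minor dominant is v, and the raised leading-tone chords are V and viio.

Stacked in thirds the chord is Bb-D-F: a major triad on Bb.
Bb is scale degree 6 in D minor, and a major triad on that degree is written VI.
With F in the bass the chord is in second inversion, so the figured bass is 64.

VI64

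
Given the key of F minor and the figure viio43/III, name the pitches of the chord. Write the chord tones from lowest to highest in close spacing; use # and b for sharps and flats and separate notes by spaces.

Db Fb G Bb

viio43/III is a secondary leading-tone chord. The target III is Ab in F minor; the applied chord is rooted a semitone below, on G.
Building a fully diminished seventh chord on G gives G-Bb-Db-Fb.
With the 43 figure the chord is in second inversion; from the bass Db upward in close position it reads Db-Fb-G-Bb.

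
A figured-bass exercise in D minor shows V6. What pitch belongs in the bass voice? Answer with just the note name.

C#

V in D minor has root A; the chord is A-C#-E.
The figure 6 means first inversion — the third is in the bass.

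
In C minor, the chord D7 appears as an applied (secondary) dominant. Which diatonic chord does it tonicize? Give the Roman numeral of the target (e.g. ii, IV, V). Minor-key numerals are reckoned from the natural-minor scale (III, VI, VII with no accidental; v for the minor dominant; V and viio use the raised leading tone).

V

The chord is a dominant seventh chord on D.
A dominant resolves down a perfect fifth: D → G. In C minor, G is scale degree 5, i.e. V.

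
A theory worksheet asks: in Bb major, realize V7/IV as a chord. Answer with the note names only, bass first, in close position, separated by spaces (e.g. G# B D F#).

V7/IV is a secondary dominant — the dominant seventh of IV. IV in Bb major is Eb, so the applied chord's root is Bb, a perfect fifth above.
Building a dominant seventh chord on Bb gives Bb-D-F-Ab.

Bb D F Ab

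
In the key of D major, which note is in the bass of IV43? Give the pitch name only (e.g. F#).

D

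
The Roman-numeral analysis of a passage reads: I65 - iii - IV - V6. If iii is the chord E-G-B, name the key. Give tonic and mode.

C major

The chord Em is a minor triad rooted on E; its label is iii.
If E is scale degree 3 and the mode makes that degree carry a minor triad, the tonic is C and the mode is major.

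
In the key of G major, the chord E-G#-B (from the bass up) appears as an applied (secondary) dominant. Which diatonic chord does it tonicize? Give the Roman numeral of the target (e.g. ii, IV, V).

ii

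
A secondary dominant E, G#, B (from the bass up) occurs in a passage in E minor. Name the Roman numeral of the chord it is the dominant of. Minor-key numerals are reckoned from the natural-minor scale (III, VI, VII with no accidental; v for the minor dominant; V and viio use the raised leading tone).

iv

The chord is a major triad on E.
A dominant resolves down a perfect fifth: E → A. In E minor, A is scale degree 4, i.e. iv.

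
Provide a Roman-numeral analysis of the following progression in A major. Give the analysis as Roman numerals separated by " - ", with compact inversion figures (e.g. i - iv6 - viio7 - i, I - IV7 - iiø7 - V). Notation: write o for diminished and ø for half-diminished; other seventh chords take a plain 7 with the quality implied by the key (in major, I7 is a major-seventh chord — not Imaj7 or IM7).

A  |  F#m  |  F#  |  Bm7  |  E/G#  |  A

I - vi - V/ii - ii7 - V6 - I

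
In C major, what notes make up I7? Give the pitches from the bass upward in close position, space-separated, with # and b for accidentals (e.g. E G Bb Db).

C E G B

The numeral's case and figure indicate a major seventh chord. In C major its root, scale degree 1, is C.
That chord is spelled C-E-G-B.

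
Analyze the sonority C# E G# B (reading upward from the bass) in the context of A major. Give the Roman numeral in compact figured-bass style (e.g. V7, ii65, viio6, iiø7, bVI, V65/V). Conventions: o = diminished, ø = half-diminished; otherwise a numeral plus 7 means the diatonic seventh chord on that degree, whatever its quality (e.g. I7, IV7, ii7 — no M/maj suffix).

iii7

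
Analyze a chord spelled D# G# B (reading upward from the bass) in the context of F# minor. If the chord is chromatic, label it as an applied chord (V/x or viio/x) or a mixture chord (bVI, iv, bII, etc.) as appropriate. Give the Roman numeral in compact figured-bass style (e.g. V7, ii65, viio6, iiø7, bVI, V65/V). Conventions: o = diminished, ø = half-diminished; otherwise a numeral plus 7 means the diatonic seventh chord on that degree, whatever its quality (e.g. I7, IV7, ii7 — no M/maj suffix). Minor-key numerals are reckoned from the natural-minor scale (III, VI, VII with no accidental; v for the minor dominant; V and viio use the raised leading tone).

ii64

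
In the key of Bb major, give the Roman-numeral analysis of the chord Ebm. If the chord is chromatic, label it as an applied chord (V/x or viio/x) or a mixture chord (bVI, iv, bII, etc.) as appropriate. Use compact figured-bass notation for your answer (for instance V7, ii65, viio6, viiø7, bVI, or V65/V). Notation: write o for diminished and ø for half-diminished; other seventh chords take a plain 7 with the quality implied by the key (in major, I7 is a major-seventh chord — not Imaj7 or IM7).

The pitches Eb-Gb-Bb form a minor triad rooted on Eb.
Eb is the fourth degree of Bb major. This is the minor subdominant, borrowed from the parallel minor.

iv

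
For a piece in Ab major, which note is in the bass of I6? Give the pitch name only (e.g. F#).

C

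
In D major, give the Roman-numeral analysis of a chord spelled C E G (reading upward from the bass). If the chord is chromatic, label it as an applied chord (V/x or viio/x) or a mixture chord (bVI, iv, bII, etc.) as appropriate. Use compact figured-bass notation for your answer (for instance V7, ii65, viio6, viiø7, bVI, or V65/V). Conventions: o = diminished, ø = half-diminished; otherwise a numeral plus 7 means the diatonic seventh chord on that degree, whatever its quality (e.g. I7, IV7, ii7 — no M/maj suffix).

bVII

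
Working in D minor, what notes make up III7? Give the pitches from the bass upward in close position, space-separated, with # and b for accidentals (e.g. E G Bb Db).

F A C E

In D minor, the mediant is F, and the diatonic chord built there is a major seventh chord.
That chord is spelled F-A-C-E.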